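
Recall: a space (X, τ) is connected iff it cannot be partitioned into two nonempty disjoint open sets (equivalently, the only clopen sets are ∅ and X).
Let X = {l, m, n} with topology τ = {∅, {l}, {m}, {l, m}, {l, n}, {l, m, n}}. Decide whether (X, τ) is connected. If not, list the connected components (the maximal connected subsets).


(X, τ) is disconnected; components = [{m}, {l, n}].

Find clopen sets (U ∈ τ with X ∖ U ∈ τ):
  U = ∅, X ∖ U = {l, m, n} — both open, so U is clopen.
  U = {m}, X ∖ U = {l, n} — both open, so U is clopen.
  U = {l, n}, X ∖ U = {m} — both open, so U is clopen.
  U = {l, m, n}, X ∖ U = ∅ — both open, so U is clopen.
Nontrivial clopen(s) exist: e.g. {m}. So (X, τ) is disconnected.
Compute connected components by grouping points that agree on all clopens:
  component: {m}
  component: {l, n}


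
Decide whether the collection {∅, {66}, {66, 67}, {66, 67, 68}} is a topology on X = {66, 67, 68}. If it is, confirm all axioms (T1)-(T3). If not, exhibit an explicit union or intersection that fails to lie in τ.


τ IS a topology on X.

Axiom (T1): ∅ ∈ τ? Yes; X ∈ τ? Yes.
Axiom (T2/T3): check pairwise unions and intersections of members of τ.
All pairwise intersections and unions checked — each lies in τ. Therefore τ satisfies (T1), (T2), (T3): it IS a topology on X.


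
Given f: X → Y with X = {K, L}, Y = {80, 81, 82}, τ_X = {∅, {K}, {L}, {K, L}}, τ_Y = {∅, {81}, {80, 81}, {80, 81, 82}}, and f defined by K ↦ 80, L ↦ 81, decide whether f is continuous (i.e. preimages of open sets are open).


f IS continuous.

Compute f^{-1}(U) for each U ∈ τ_Y:
  U = ∅: f^{-1}(U) = ∅ ∈ τ_X ✓.
  U = {81}: f^{-1}(U) = {L} ∈ τ_X ✓.
  U = {80, 81}: f^{-1}(U) = {K, L} ∈ τ_X ✓.
  U = {80, 81, 82}: f^{-1}(U) = {K, L} ∈ τ_X ✓.
Every preimage lies in τ_X, so f IS continuous.


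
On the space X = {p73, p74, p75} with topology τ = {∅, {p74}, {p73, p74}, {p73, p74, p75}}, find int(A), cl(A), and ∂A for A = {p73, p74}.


int(A) = {p73, p74}, cl(A) = {p73, p74, p75}, ∂A = {p75}.

Closed sets in (X, τ) are complements of opens:
  closed(X, τ) = {∅, {p75}, {p73, p75}, {p73, p74, p75}}.
int(A) = ⋃ {U ∈ τ : U ⊆ A}. Opens contained in A: ∅, {p74}, {p73, p74}.
Taking the union of these: int(A) = {p73, p74}.
cl(A) = ⋂ {C closed : A ⊆ C}. Closed sets containing A: {p73, p74, p75}.
Intersecting these: cl(A) = {p73, p74, p75}.
∂A = cl(A) ∖ int(A) = {p73, p74, p75} ∖ {p73, p74} = {p75}.


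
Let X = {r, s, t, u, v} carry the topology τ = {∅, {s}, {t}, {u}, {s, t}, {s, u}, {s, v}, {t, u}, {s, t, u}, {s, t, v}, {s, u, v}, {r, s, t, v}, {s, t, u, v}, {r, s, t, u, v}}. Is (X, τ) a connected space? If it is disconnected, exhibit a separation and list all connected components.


(X, τ) is disconnected; components = [{u}, {r, s, t, v}].

Find clopen sets (U ∈ τ with X ∖ U ∈ τ):
  U = ∅, X ∖ U = {r, s, t, u, v} — both open, so U is clopen.
  U = {u}, X ∖ U = {r, s, t, v} — both open, so U is clopen.
  U = {r, s, t, v}, X ∖ U = {u} — both open, so U is clopen.
  U = {r, s, t, u, v}, X ∖ U = ∅ — both open, so U is clopen.
Nontrivial clopen(s) exist: e.g. {u}. So (X, τ) is disconnected.
Compute connected components by grouping points that agree on all clopens:
  component: {u}
  component: {r, s, t, v}


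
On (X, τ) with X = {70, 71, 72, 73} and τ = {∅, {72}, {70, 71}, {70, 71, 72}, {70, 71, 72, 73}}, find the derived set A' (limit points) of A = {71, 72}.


A' = {70, 73}

For each x ∈ X, list the open sets U ∈ τ with x ∈ U, then check whether U ∩ (A ∖ {x}) ≠ ∅ for every such U.
  x = 70: opens ∋ x are {70, 71}, {70, 71, 72}, {70, 71, 72, 73}; each meets A ∖ {70}, so x IS a limit point.
  x = 71: open {70, 71} ∋ x has {70, 71} ∩ (A ∖ {71}) = ∅, so x is NOT a limit point.
  x = 72: open {72} ∋ x has {72} ∩ (A ∖ {72}) = ∅, so x is NOT a limit point.
  x = 73: opens ∋ x are {70, 71, 72, 73}; each meets A ∖ {73}, so x IS a limit point.
Collecting: A' = {70, 73}.


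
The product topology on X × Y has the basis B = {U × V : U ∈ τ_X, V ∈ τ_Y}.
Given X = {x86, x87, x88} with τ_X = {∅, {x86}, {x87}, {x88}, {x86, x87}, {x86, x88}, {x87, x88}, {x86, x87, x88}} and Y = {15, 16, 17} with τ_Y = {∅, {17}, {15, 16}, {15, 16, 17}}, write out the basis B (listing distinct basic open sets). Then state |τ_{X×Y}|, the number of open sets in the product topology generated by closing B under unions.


Basis B = {∅ × ∅, {x86} × {17}, {x87} × {17}, {x88} × {17}, {x86} × {15, 16}, {x86, x87} × {17}, {x86, x88} × {17}, {x87} × {15, 16}, {x87, x88} × {17}, {x88} × {15, 16}, {x86} × {15, 16, 17}, {x86, x87, x88} × {17}, {x87} × {15, 16, 17}, {x88} × {15, 16, 17}, {x86, x87} × {15, 16}, {x86, x88} × {15, 16}, {x87, x88} × {15, 16}, {x86, x87} × {15, 16, 17}, {x86, x88} × {15, 16, 17}, {x86, x87, x88} × {15, 16}, {x87, x88} × {15, 16, 17}, {x86, x87, x88} × {15, 16, 17}}; |τ_{X×Y}| = 64.

Enumerate products U × V with U ∈ τ_X, V ∈ τ_Y (deduplicated):
  ∅ × ∅ = {} (∅)
  {x86} × {17} = {(x86,17)}
  {x87} × {17} = {(x87,17)}
  {x88} × {17} = {(x88,17)}
  {x86} × {15, 16} = {(x86,15), (x86,16)}
  {x86, x87} × {17} = {(x86,17), (x87,17)}
  {x86, x88} × {17} = {(x86,17), (x88,17)}
  {x87} × {15, 16} = {(x87,15), (x87,16)}
  {x87, x88} × {17} = {(x87,17), (x88,17)}
  {x88} × {15, 16} = {(x88,15), (x88,16)}
  {x86} × {15, 16, 17} = {(x86,15), (x86,16), (x86,17)}
  {x86, x87, x88} × {17} = {(x86,17), (x87,17), (x88,17)}
  {x87} × {15, 16, 17} = {(x87,15), (x87,16), (x87,17)}
  {x88} × {15, 16, 17} = {(x88,15), (x88,16), (x88,17)}
  {x86, x87} × {15, 16} = {(x86,15), (x86,16), (x87,15), (x87,16)}
  {x86, x88} × {15, 16} = {(x86,15), (x86,16), (x88,15), (x88,16)}
  {x87, x88} × {15, 16} = {(x87,15), (x87,16), (x88,15), (x88,16)}
  {x86, x87} × {15, 16, 17} = {(x86,15), (x86,16), (x86,17), (x87,15), (x87,16), (x87,17)}
  {x86, x88} × {15, 16, 17} = {(x86,15), (x86,16), (x86,17), (x88,15), (x88,16), (x88,17)}
  {x86, x87, x88} × {15, 16} = {(x86,15), (x86,16), (x87,15), (x87,16), (x88,15), (x88,16)}
  {x87, x88} × {15, 16, 17} = {(x87,15), (x87,16), (x87,17), (x88,15), (x88,16), (x88,17)}
  {x86, x87, x88} × {15, 16, 17} = {(x86,15), (x86,16), (x86,17), (x87,15), (x87,16), (x87,17), (x88,15), (x88,16), (x88,17)}
These 22 distinct sets form the basis B.
Close under arbitrary unions to get τ_{X×Y}; counting gives |τ_{X×Y}| = 64.


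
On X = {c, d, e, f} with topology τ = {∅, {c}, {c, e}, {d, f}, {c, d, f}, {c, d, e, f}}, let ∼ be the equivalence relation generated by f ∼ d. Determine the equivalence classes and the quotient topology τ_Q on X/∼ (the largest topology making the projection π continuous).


X/∼ = {[c], [d=f], [e]}; |τ_Q| = 6.

Equivalence classes: [c], [d=f], [e].
Quotient map π: X → X/∼ sends c ↦ [c], d ↦ [d=f], e ↦ [e], f ↦ [d=f].
For each subset V ⊆ X/∼, compute π^{-1}(V) ⊆ X and check whether π^{-1}(V) ∈ τ. V is open in τ_Q iff π^{-1}(V) ∈ τ.
  V = {}: π^{-1}(V) = ∅ ∈ τ ✓.
  V = {[c]}: π^{-1}(V) = {c} ∈ τ ✓.
  V = {[d=f]}: π^{-1}(V) = {d, f} ∈ τ ✓.
  V = {[c], [d=f]}: π^{-1}(V) = {c, d, f} ∈ τ ✓.
  V = {[e]}: π^{-1}(V) = {e} ∉ τ ✗.
  V = {[c], [e]}: π^{-1}(V) = {c, e} ∈ τ ✓.
  V = {[d=f], [e]}: π^{-1}(V) = {d, e, f} ∉ τ ✗.
  V = {[c], [d=f], [e]}: π^{-1}(V) = {c, d, e, f} ∈ τ ✓.
Open sets in the quotient: τ_Q = {{}, {[c]}, {[d=f]}, {[c], [d=f]}, {[c], [e]}, {[c], [d=f], [e]}} (6 elements).


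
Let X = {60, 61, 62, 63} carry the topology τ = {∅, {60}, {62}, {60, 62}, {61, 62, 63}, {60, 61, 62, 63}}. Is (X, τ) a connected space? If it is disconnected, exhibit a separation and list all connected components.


(X, τ) is disconnected; components = [{60}, {61, 62, 63}].

Find clopen sets (U ∈ τ with X ∖ U ∈ τ):
  U = ∅, X ∖ U = {60, 61, 62, 63} — both open, so U is clopen.
  U = {60}, X ∖ U = {61, 62, 63} — both open, so U is clopen.
  U = {61, 62, 63}, X ∖ U = {60} — both open, so U is clopen.
  U = {60, 61, 62, 63}, X ∖ U = ∅ — both open, so U is clopen.
Nontrivial clopen(s) exist: e.g. {61, 62, 63}. So (X, τ) is disconnected.
Compute connected components by grouping points that agree on all clopens:
  component: {60}
  component: {61, 62, 63}


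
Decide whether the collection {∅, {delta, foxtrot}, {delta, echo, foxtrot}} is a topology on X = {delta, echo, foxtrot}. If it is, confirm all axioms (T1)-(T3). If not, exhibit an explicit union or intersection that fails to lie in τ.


τ IS a topology on X.

Axiom (T1): ∅ ∈ τ? Yes; X ∈ τ? Yes.
Axiom (T2/T3): check pairwise unions and intersections of members of τ.
All pairwise intersections and unions checked — each lies in τ. Therefore τ satisfies (T1), (T2), (T3): it IS a topology on X.


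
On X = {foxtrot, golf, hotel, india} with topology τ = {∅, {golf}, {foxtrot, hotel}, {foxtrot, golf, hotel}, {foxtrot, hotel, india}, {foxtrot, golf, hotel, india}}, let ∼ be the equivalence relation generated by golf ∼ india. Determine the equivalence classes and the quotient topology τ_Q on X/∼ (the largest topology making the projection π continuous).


X/∼ = {[foxtrot], [golf=india], [hotel]}; |τ_Q| = 3.

Equivalence classes: [foxtrot], [golf=india], [hotel].
Quotient map π: X → X/∼ sends foxtrot ↦ [foxtrot], golf ↦ [golf=india], hotel ↦ [hotel], india ↦ [golf=india].
For each subset V ⊆ X/∼, compute π^{-1}(V) ⊆ X and check whether π^{-1}(V) ∈ τ. V is open in τ_Q iff π^{-1}(V) ∈ τ.
  V = {}: π^{-1}(V) = ∅ ∈ τ ✓.
  V = {[foxtrot]}: π^{-1}(V) = {foxtrot} ∉ τ ✗.
  V = {[golf=india]}: π^{-1}(V) = {golf, india} ∉ τ ✗.
  V = {[foxtrot], [golf=india]}: π^{-1}(V) = {foxtrot, golf, india} ∉ τ ✗.
  V = {[hotel]}: π^{-1}(V) = {hotel} ∉ τ ✗.
  V = {[foxtrot], [hotel]}: π^{-1}(V) = {foxtrot, hotel} ∈ τ ✓.
  V = {[golf=india], [hotel]}: π^{-1}(V) = {golf, hotel, india} ∉ τ ✗.
  V = {[foxtrot], [golf=india], [hotel]}: π^{-1}(V) = {foxtrot, golf, hotel, india} ∈ τ ✓.
Open sets in the quotient: τ_Q = {{}, {[foxtrot], [hotel]}, {[foxtrot], [golf=india], [hotel]}} (3 elements).


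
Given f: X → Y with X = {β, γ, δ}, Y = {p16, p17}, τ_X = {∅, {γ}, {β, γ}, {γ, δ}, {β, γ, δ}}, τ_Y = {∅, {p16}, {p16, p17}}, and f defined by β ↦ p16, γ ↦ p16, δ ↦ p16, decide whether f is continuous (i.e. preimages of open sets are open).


f IS continuous.

Compute f^{-1}(U) for each U ∈ τ_Y:
  U = ∅: f^{-1}(U) = ∅ ∈ τ_X ✓.
  U = {p16}: f^{-1}(U) = {β, γ, δ} ∈ τ_X ✓.
  U = {p16, p17}: f^{-1}(U) = {β, γ, δ} ∈ τ_X ✓.
Every preimage lies in τ_X, so f IS continuous.


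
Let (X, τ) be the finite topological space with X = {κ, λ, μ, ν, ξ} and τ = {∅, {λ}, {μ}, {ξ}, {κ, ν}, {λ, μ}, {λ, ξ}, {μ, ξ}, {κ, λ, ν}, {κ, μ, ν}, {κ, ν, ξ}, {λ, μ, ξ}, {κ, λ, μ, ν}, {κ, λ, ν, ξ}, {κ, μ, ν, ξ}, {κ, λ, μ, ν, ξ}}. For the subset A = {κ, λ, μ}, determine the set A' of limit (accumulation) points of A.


A' = {ν}

For each x ∈ X, list the open sets U ∈ τ with x ∈ U, then check whether U ∩ (A ∖ {x}) ≠ ∅ for every such U.
  x = κ: open {κ, ν} ∋ x has {κ, ν} ∩ (A ∖ {κ}) = ∅, so x is NOT a limit point.
  x = λ: open {λ} ∋ x has {λ} ∩ (A ∖ {λ}) = ∅, so x is NOT a limit point.
  x = μ: open {μ} ∋ x has {μ} ∩ (A ∖ {μ}) = ∅, so x is NOT a limit point.
  x = ν: opens ∋ x are {κ, ν}, {κ, λ, ν}, {κ, μ, ν}, {κ, ν, ξ}, {κ, λ, μ, ν}, {κ, λ, ν, ξ}, {κ, μ, ν, ξ}, {κ, λ, μ, ν, ξ}; each meets A ∖ {ν}, so x IS a limit point.
  x = ξ: open {ξ} ∋ x has {ξ} ∩ (A ∖ {ξ}) = ∅, so x is NOT a limit point.
Collecting: A' = {ν}.


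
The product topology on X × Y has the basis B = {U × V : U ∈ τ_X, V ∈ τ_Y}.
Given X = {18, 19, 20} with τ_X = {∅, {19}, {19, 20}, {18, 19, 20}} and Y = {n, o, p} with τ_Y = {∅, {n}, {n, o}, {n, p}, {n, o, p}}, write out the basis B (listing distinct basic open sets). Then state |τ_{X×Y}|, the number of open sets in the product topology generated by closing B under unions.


Basis B = {∅ × ∅, {19} × {n}, {19} × {n, o}, {19} × {n, p}, {19, 20} × {n}, {18, 19, 20} × {n}, {19} × {n, o, p}, {19, 20} × {n, o}, {19, 20} × {n, p}, {18, 19, 20} × {n, o}, {18, 19, 20} × {n, p}, {19, 20} × {n, o, p}, {18, 19, 20} × {n, o, p}}; |τ_{X×Y}| = 30.

Enumerate products U × V with U ∈ τ_X, V ∈ τ_Y (deduplicated):
  ∅ × ∅ = {} (∅)
  {19} × {n} = {(19,n)}
  {19} × {n, o} = {(19,n), (19,o)}
  {19} × {n, p} = {(19,n), (19,p)}
  {19, 20} × {n} = {(19,n), (20,n)}
  {18, 19, 20} × {n} = {(18,n), (19,n), (20,n)}
  {19} × {n, o, p} = {(19,n), (19,o), (19,p)}
  {19, 20} × {n, o} = {(19,n), (19,o), (20,n), (20,o)}
  {19, 20} × {n, p} = {(19,n), (19,p), (20,n), (20,p)}
  {18, 19, 20} × {n, o} = {(18,n), (18,o), (19,n), (19,o), (20,n), (20,o)}
  {18, 19, 20} × {n, p} = {(18,n), (18,p), (19,n), (19,p), (20,n), (20,p)}
  {19, 20} × {n, o, p} = {(19,n), (19,o), (19,p), (20,n), (20,o), (20,p)}
  {18, 19, 20} × {n, o, p} = {(18,n), (18,o), (18,p), (19,n), (19,o), (19,p), (20,n), (20,o), (20,p)}
These 13 distinct sets form the basis B.
Close under arbitrary unions to get τ_{X×Y}; counting gives |τ_{X×Y}| = 30.


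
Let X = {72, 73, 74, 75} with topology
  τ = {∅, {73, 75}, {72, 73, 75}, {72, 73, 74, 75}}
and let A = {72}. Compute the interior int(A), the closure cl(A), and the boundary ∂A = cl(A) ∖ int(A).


int(A) = ∅, cl(A) = {72, 74}, ∂A = {72, 74}.

Closed sets in (X, τ) are complements of opens:
  closed(X, τ) = {∅, {74}, {72, 74}, {72, 73, 74, 75}}.
int(A) = ⋃ {U ∈ τ : U ⊆ A}. Opens contained in A: ∅.
Taking the union of these: int(A) = ∅.
cl(A) = ⋂ {C closed : A ⊆ C}. Closed sets containing A: {72, 74}, {72, 73, 74, 75}.
Intersecting these: cl(A) = {72, 74}.
∂A = cl(A) ∖ int(A) = {72, 74} ∖ ∅ = {72, 74}.


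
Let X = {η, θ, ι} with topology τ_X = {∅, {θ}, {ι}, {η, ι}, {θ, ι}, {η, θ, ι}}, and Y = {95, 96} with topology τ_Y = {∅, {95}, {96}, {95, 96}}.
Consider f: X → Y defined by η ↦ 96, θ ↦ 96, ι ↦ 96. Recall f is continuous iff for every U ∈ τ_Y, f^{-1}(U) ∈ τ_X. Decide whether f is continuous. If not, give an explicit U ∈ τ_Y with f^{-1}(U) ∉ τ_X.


f IS continuous.

Compute f^{-1}(U) for each U ∈ τ_Y:
  U = ∅: f^{-1}(U) = ∅ ∈ τ_X ✓.
  U = {95}: f^{-1}(U) = ∅ ∈ τ_X ✓.
  U = {96}: f^{-1}(U) = {η, θ, ι} ∈ τ_X ✓.
  U = {95, 96}: f^{-1}(U) = {η, θ, ι} ∈ τ_X ✓.
Every preimage lies in τ_X, so f IS continuous.


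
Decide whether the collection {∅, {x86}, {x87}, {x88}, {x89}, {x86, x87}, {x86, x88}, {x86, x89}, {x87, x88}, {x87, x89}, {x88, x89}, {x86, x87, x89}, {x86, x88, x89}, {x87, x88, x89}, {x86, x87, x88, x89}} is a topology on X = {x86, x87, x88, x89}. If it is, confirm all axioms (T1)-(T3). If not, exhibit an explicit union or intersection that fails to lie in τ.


τ is NOT a topology on X.

Axiom (T1): ∅ ∈ τ? Yes; X ∈ τ? Yes.
Axiom (T2/T3): check pairwise unions and intersections of members of τ.
Counterexample for (T2): {x86} ∪ {x87, x88} = {x86, x87, x88} ∉ τ. Therefore τ is NOT a topology.


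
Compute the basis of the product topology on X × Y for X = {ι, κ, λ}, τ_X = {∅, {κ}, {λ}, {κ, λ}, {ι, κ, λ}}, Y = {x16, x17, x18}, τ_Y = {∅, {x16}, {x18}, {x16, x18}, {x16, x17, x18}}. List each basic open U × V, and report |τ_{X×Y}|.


Basis B = {∅ × ∅, {κ} × {x16}, {κ} × {x18}, {λ} × {x16}, {λ} × {x18}, {κ} × {x16, x18}, {κ, λ} × {x16}, {κ, λ} × {x18}, {λ} × {x16, x18}, {ι, κ, λ} × {x16}, {ι, κ, λ} × {x18}, {κ} × {x16, x17, x18}, {λ} × {x16, x17, x18}, {κ, λ} × {x16, x18}, {ι, κ, λ} × {x16, x18}, {κ, λ} × {x16, x17, x18}, {ι, κ, λ} × {x16, x17, x18}}; |τ_{X×Y}| = 48.

Enumerate products U × V with U ∈ τ_X, V ∈ τ_Y (deduplicated):
  ∅ × ∅ = {} (∅)
  {κ} × {x16} = {(κ,x16)}
  {κ} × {x18} = {(κ,x18)}
  {λ} × {x16} = {(λ,x16)}
  {λ} × {x18} = {(λ,x18)}
  {κ} × {x16, x18} = {(κ,x16), (κ,x18)}
  {κ, λ} × {x16} = {(κ,x16), (λ,x16)}
  {κ, λ} × {x18} = {(κ,x18), (λ,x18)}
  {λ} × {x16, x18} = {(λ,x16), (λ,x18)}
  {ι, κ, λ} × {x16} = {(ι,x16), (κ,x16), (λ,x16)}
  {ι, κ, λ} × {x18} = {(ι,x18), (κ,x18), (λ,x18)}
  {κ} × {x16, x17, x18} = {(κ,x16), (κ,x17), (κ,x18)}
  {λ} × {x16, x17, x18} = {(λ,x16), (λ,x17), (λ,x18)}
  {κ, λ} × {x16, x18} = {(κ,x16), (κ,x18), (λ,x16), (λ,x18)}
  {ι, κ, λ} × {x16, x18} = {(ι,x16), (ι,x18), (κ,x16), (κ,x18), (λ,x16), (λ,x18)}
  {κ, λ} × {x16, x17, x18} = {(κ,x16), (κ,x17), (κ,x18), (λ,x16), (λ,x17), (λ,x18)}
  {ι, κ, λ} × {x16, x17, x18} = {(ι,x16), (ι,x17), (ι,x18), (κ,x16), (κ,x17), (κ,x18), (λ,x16), (λ,x17), (λ,x18)}
These 17 distinct sets form the basis B.
Close under arbitrary unions to get τ_{X×Y}; counting gives |τ_{X×Y}| = 48.


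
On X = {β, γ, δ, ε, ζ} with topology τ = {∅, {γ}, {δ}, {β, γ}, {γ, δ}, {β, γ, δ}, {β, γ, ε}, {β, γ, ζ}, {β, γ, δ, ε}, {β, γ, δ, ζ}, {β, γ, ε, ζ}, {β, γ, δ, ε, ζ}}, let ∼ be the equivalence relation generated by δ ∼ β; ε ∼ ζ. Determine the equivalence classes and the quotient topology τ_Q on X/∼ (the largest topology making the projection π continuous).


X/∼ = {[β=δ], [γ], [ε=ζ]}; |τ_Q| = 4.

Equivalence classes: [β=δ], [γ], [ε=ζ].
Quotient map π: X → X/∼ sends β ↦ [β=δ], γ ↦ [γ], δ ↦ [β=δ], ε ↦ [ε=ζ], ζ ↦ [ε=ζ].
For each subset V ⊆ X/∼, compute π^{-1}(V) ⊆ X and check whether π^{-1}(V) ∈ τ. V is open in τ_Q iff π^{-1}(V) ∈ τ.
  V = {}: π^{-1}(V) = ∅ ∈ τ ✓.
  V = {[β=δ]}: π^{-1}(V) = {β, δ} ∉ τ ✗.
  V = {[γ]}: π^{-1}(V) = {γ} ∈ τ ✓.
  V = {[β=δ], [γ]}: π^{-1}(V) = {β, γ, δ} ∈ τ ✓.
  V = {[ε=ζ]}: π^{-1}(V) = {ε, ζ} ∉ τ ✗.
  V = {[β=δ], [ε=ζ]}: π^{-1}(V) = {β, δ, ε, ζ} ∉ τ ✗.
  V = {[γ], [ε=ζ]}: π^{-1}(V) = {γ, ε, ζ} ∉ τ ✗.
  V = {[β=δ], [γ], [ε=ζ]}: π^{-1}(V) = {β, γ, δ, ε, ζ} ∈ τ ✓.
Open sets in the quotient: τ_Q = {{}, {[γ]}, {[β=δ], [γ]}, {[β=δ], [γ], [ε=ζ]}} (4 elements).


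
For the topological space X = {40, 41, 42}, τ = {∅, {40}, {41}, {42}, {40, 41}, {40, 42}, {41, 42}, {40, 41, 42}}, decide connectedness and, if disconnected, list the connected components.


(X, τ) is disconnected; components = [{40}, {41}, {42}].

Find clopen sets (U ∈ τ with X ∖ U ∈ τ):
  U = ∅, X ∖ U = {40, 41, 42} — both open, so U is clopen.
  U = {40}, X ∖ U = {41, 42} — both open, so U is clopen.
  U = {41}, X ∖ U = {40, 42} — both open, so U is clopen.
  U = {42}, X ∖ U = {40, 41} — both open, so U is clopen.
  U = {40, 41}, X ∖ U = {42} — both open, so U is clopen.
  U = {40, 42}, X ∖ U = {41} — both open, so U is clopen.
  U = {41, 42}, X ∖ U = {40} — both open, so U is clopen.
  U = {40, 41, 42}, X ∖ U = ∅ — both open, so U is clopen.
Nontrivial clopen(s) exist: e.g. {40}. So (X, τ) is disconnected.
Compute connected components by grouping points that agree on all clopens:
  component: {40}
  component: {41}
  component: {42}


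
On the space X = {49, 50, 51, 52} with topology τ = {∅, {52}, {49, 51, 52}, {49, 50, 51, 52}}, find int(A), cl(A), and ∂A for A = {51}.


int(A) = ∅, cl(A) = {49, 50, 51}, ∂A = {49, 50, 51}.

Closed sets in (X, τ) are complements of opens:
  closed(X, τ) = {∅, {50}, {49, 50, 51}, {49, 50, 51, 52}}.
int(A) = ⋃ {U ∈ τ : U ⊆ A}. Opens contained in A: ∅.
Taking the union of these: int(A) = ∅.
cl(A) = ⋂ {C closed : A ⊆ C}. Closed sets containing A: {49, 50, 51}, {49, 50, 51, 52}.
Intersecting these: cl(A) = {49, 50, 51}.
∂A = cl(A) ∖ int(A) = {49, 50, 51} ∖ ∅ = {49, 50, 51}.


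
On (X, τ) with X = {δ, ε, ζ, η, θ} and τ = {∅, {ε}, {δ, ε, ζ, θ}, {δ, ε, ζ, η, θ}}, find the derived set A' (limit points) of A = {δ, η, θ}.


A' = {δ, ζ, η, θ}

For each x ∈ X, list the open sets U ∈ τ with x ∈ U, then check whether U ∩ (A ∖ {x}) ≠ ∅ for every such U.
  x = δ: opens ∋ x are {δ, ε, ζ, θ}, {δ, ε, ζ, η, θ}; each meets A ∖ {δ}, so x IS a limit point.
  x = ε: open {ε} ∋ x has {ε} ∩ (A ∖ {ε}) = ∅, so x is NOT a limit point.
  x = ζ: opens ∋ x are {δ, ε, ζ, θ}, {δ, ε, ζ, η, θ}; each meets A ∖ {ζ}, so x IS a limit point.
  x = η: opens ∋ x are {δ, ε, ζ, η, θ}; each meets A ∖ {η}, so x IS a limit point.
  x = θ: opens ∋ x are {δ, ε, ζ, θ}, {δ, ε, ζ, η, θ}; each meets A ∖ {θ}, so x IS a limit point.
Collecting: A' = {δ, ζ, η, θ}.


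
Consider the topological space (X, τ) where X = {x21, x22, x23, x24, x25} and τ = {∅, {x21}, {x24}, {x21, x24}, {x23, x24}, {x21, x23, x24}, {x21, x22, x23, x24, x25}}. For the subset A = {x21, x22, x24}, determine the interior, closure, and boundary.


int(A) = {x21, x24}, cl(A) = {x21, x22, x23, x24, x25}, ∂A = {x22, x23, x25}.

Closed sets in (X, τ) are complements of opens:
  closed(X, τ) = {∅, {x22, x25}, {x21, x22, x25}, {x22, x23, x25}, {x21, x22, x23, x25}, {x22, x23, x24, x25}, {x21, x22, x23, x24, x25}}.
int(A) = ⋃ {U ∈ τ : U ⊆ A}. Opens contained in A: ∅, {x21}, {x24}, {x21, x24}.
Taking the union of these: int(A) = {x21, x24}.
cl(A) = ⋂ {C closed : A ⊆ C}. Closed sets containing A: {x21, x22, x23, x24, x25}.
Intersecting these: cl(A) = {x21, x22, x23, x24, x25}.
∂A = cl(A) ∖ int(A) = {x21, x22, x23, x24, x25} ∖ {x21, x24} = {x22, x23, x25}.


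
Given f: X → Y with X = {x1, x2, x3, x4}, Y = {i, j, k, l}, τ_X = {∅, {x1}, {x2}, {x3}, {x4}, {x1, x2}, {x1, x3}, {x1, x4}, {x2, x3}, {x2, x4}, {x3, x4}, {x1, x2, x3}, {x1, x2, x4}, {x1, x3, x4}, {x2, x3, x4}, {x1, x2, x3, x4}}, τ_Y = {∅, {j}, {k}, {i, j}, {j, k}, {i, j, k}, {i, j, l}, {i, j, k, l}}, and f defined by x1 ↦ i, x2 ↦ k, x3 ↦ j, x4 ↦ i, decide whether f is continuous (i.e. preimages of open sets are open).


f IS continuous.

Compute f^{-1}(U) for each U ∈ τ_Y:
  U = ∅: f^{-1}(U) = ∅ ∈ τ_X ✓.
  U = {j}: f^{-1}(U) = {x3} ∈ τ_X ✓.
  U = {k}: f^{-1}(U) = {x2} ∈ τ_X ✓.
  U = {i, j}: f^{-1}(U) = {x1, x3, x4} ∈ τ_X ✓.
  U = {j, k}: f^{-1}(U) = {x2, x3} ∈ τ_X ✓.
  U = {i, j, k}: f^{-1}(U) = {x1, x2, x3, x4} ∈ τ_X ✓.
  U = {i, j, l}: f^{-1}(U) = {x1, x3, x4} ∈ τ_X ✓.
  U = {i, j, k, l}: f^{-1}(U) = {x1, x2, x3, x4} ∈ τ_X ✓.
Every preimage lies in τ_X, so f IS continuous.


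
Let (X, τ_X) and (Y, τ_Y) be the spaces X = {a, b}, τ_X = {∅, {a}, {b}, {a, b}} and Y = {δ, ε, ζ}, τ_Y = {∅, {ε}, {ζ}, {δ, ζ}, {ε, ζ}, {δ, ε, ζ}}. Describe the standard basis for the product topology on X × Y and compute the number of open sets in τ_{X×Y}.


Basis B = {∅ × ∅, {a} × {ε}, {a} × {ζ}, {b} × {ε}, {b} × {ζ}, {a} × {δ, ζ}, {a} × {ε, ζ}, {a, b} × {ε}, {a, b} × {ζ}, {b} × {δ, ζ}, {b} × {ε, ζ}, {a} × {δ, ε, ζ}, {b} × {δ, ε, ζ}, {a, b} × {δ, ζ}, {a, b} × {ε, ζ}, {a, b} × {δ, ε, ζ}}; |τ_{X×Y}| = 36.

Enumerate products U × V with U ∈ τ_X, V ∈ τ_Y (deduplicated):
  ∅ × ∅ = {} (∅)
  {a} × {ε} = {(a,ε)}
  {a} × {ζ} = {(a,ζ)}
  {b} × {ε} = {(b,ε)}
  {b} × {ζ} = {(b,ζ)}
  {a} × {δ, ζ} = {(a,δ), (a,ζ)}
  {a} × {ε, ζ} = {(a,ε), (a,ζ)}
  {a, b} × {ε} = {(a,ε), (b,ε)}
  {a, b} × {ζ} = {(a,ζ), (b,ζ)}
  {b} × {δ, ζ} = {(b,δ), (b,ζ)}
  {b} × {ε, ζ} = {(b,ε), (b,ζ)}
  {a} × {δ, ε, ζ} = {(a,δ), (a,ε), (a,ζ)}
  {b} × {δ, ε, ζ} = {(b,δ), (b,ε), (b,ζ)}
  {a, b} × {δ, ζ} = {(a,δ), (a,ζ), (b,δ), (b,ζ)}
  {a, b} × {ε, ζ} = {(a,ε), (a,ζ), (b,ε), (b,ζ)}
  {a, b} × {δ, ε, ζ} = {(a,δ), (a,ε), (a,ζ), (b,δ), (b,ε), (b,ζ)}
These 16 distinct sets form the basis B.
Close under arbitrary unions to get τ_{X×Y}; counting gives |τ_{X×Y}| = 36.


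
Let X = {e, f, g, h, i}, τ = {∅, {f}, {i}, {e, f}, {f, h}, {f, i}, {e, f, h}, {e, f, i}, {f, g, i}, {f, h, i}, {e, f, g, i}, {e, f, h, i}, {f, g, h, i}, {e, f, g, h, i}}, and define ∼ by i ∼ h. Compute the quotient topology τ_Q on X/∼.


X/∼ = {[e], [f], [g], [h=i]}; |τ_Q| = 7.

Equivalence classes: [e], [f], [g], [h=i].
Quotient map π: X → X/∼ sends e ↦ [e], f ↦ [f], g ↦ [g], h ↦ [h=i], i ↦ [h=i].
For each subset V ⊆ X/∼, compute π^{-1}(V) ⊆ X and check whether π^{-1}(V) ∈ τ. V is open in τ_Q iff π^{-1}(V) ∈ τ.
  V = {}: π^{-1}(V) = ∅ ∈ τ ✓.
  V = {[e]}: π^{-1}(V) = {e} ∉ τ ✗.
  V = {[f]}: π^{-1}(V) = {f} ∈ τ ✓.
  V = {[e], [f]}: π^{-1}(V) = {e, f} ∈ τ ✓.
  V = {[g]}: π^{-1}(V) = {g} ∉ τ ✗.
  V = {[e], [g]}: π^{-1}(V) = {e, g} ∉ τ ✗.
  V = {[f], [g]}: π^{-1}(V) = {f, g} ∉ τ ✗.
  V = {[e], [f], [g]}: π^{-1}(V) = {e, f, g} ∉ τ ✗.
  V = {[h=i]}: π^{-1}(V) = {h, i} ∉ τ ✗.
  V = {[e], [h=i]}: π^{-1}(V) = {e, h, i} ∉ τ ✗.
  V = {[f], [h=i]}: π^{-1}(V) = {f, h, i} ∈ τ ✓.
  V = {[e], [f], [h=i]}: π^{-1}(V) = {e, f, h, i} ∈ τ ✓.
  V = {[g], [h=i]}: π^{-1}(V) = {g, h, i} ∉ τ ✗.
  V = {[e], [g], [h=i]}: π^{-1}(V) = {e, g, h, i} ∉ τ ✗.
  V = {[f], [g], [h=i]}: π^{-1}(V) = {f, g, h, i} ∈ τ ✓.
  V = {[e], [f], [g], [h=i]}: π^{-1}(V) = {e, f, g, h, i} ∈ τ ✓.
Open sets in the quotient: τ_Q = {{}, {[f]}, {[e], [f]}, {[f], [h=i]}, {[e], [f], [h=i]}, {[f], [g], [h=i]}, {[e], [f], [g], [h=i]}} (7 elements).


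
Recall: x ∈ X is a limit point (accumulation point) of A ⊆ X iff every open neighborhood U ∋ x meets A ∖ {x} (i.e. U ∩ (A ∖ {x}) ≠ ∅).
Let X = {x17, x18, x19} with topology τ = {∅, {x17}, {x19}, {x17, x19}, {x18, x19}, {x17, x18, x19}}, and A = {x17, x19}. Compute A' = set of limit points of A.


A' = {x18}

For each x ∈ X, list the open sets U ∈ τ with x ∈ U, then check whether U ∩ (A ∖ {x}) ≠ ∅ for every such U.
  x = x17: open {x17} ∋ x has {x17} ∩ (A ∖ {x17}) = ∅, so x is NOT a limit point.
  x = x18: opens ∋ x are {x18, x19}, {x17, x18, x19}; each meets A ∖ {x18}, so x IS a limit point.
  x = x19: open {x19} ∋ x has {x19} ∩ (A ∖ {x19}) = ∅, so x is NOT a limit point.
Collecting: A' = {x18}.


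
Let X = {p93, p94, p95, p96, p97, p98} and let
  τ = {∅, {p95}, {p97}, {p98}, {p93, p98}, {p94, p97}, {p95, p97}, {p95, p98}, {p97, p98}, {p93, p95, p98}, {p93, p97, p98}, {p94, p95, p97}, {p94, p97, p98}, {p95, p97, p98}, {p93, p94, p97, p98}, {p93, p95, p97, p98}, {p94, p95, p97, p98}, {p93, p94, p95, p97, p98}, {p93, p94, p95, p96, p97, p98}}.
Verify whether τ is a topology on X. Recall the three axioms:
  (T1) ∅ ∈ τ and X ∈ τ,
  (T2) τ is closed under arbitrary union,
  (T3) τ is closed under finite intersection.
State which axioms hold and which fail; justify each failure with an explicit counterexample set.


τ IS a topology on X.

Axiom (T1): ∅ ∈ τ? Yes; X ∈ τ? Yes.
Axiom (T2/T3): check pairwise unions and intersections of members of τ.
All pairwise intersections and unions checked — each lies in τ. Therefore τ satisfies (T1), (T2), (T3): it IS a topology on X.


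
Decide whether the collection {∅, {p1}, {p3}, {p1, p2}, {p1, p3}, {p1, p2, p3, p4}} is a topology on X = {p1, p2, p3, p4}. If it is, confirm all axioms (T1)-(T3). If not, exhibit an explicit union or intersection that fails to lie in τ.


τ is NOT a topology on X.

Axiom (T1): ∅ ∈ τ? Yes; X ∈ τ? Yes.
Axiom (T2/T3): check pairwise unions and intersections of members of τ.
Counterexample for (T2): {p3} ∪ {p1, p2} = {p1, p2, p3} ∉ τ. Therefore τ is NOT a topology.


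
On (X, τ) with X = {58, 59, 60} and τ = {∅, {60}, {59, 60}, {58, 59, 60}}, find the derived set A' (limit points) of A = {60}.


A' = {58, 59}

For each x ∈ X, list the open sets U ∈ τ with x ∈ U, then check whether U ∩ (A ∖ {x}) ≠ ∅ for every such U.
  x = 58: opens ∋ x are {58, 59, 60}; each meets A ∖ {58}, so x IS a limit point.
  x = 59: opens ∋ x are {59, 60}, {58, 59, 60}; each meets A ∖ {59}, so x IS a limit point.
  x = 60: open {60} ∋ x has {60} ∩ (A ∖ {60}) = ∅, so x is NOT a limit point.
Collecting: A' = {58, 59}.


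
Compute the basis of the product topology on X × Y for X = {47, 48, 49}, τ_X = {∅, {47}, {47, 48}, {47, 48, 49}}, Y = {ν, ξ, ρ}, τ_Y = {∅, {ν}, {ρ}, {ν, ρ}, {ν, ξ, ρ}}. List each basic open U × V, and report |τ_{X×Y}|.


Basis B = {∅ × ∅, {47} × {ν}, {47} × {ρ}, {47} × {ν, ρ}, {47, 48} × {ν}, {47, 48} × {ρ}, {47} × {ν, ξ, ρ}, {47, 48, 49} × {ν}, {47, 48, 49} × {ρ}, {47, 48} × {ν, ρ}, {47, 48} × {ν, ξ, ρ}, {47, 48, 49} × {ν, ρ}, {47, 48, 49} × {ν, ξ, ρ}}; |τ_{X×Y}| = 30.

Enumerate products U × V with U ∈ τ_X, V ∈ τ_Y (deduplicated):
  ∅ × ∅ = {} (∅)
  {47} × {ν} = {(47,ν)}
  {47} × {ρ} = {(47,ρ)}
  {47} × {ν, ρ} = {(47,ν), (47,ρ)}
  {47, 48} × {ν} = {(47,ν), (48,ν)}
  {47, 48} × {ρ} = {(47,ρ), (48,ρ)}
  {47} × {ν, ξ, ρ} = {(47,ν), (47,ξ), (47,ρ)}
  {47, 48, 49} × {ν} = {(47,ν), (48,ν), (49,ν)}
  {47, 48, 49} × {ρ} = {(47,ρ), (48,ρ), (49,ρ)}
  {47, 48} × {ν, ρ} = {(47,ν), (47,ρ), (48,ν), (48,ρ)}
  {47, 48} × {ν, ξ, ρ} = {(47,ν), (47,ξ), (47,ρ), (48,ν), (48,ξ), (48,ρ)}
  {47, 48, 49} × {ν, ρ} = {(47,ν), (47,ρ), (48,ν), (48,ρ), (49,ν), (49,ρ)}
  {47, 48, 49} × {ν, ξ, ρ} = {(47,ν), (47,ξ), (47,ρ), (48,ν), (48,ξ), (48,ρ), (49,ν), (49,ξ), (49,ρ)}
These 13 distinct sets form the basis B.
Close under arbitrary unions to get τ_{X×Y}; counting gives |τ_{X×Y}| = 30.


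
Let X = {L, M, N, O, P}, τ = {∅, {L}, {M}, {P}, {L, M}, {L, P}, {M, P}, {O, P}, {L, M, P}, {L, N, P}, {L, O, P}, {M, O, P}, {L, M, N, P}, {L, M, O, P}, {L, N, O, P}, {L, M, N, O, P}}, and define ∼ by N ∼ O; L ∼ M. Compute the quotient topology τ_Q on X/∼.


X/∼ = {[L=M], [N=O], [P]}; |τ_Q| = 5.

Equivalence classes: [L=M], [N=O], [P].
Quotient map π: X → X/∼ sends L ↦ [L=M], M ↦ [L=M], N ↦ [N=O], O ↦ [N=O], P ↦ [P].
For each subset V ⊆ X/∼, compute π^{-1}(V) ⊆ X and check whether π^{-1}(V) ∈ τ. V is open in τ_Q iff π^{-1}(V) ∈ τ.
  V = {}: π^{-1}(V) = ∅ ∈ τ ✓.
  V = {[L=M]}: π^{-1}(V) = {L, M} ∈ τ ✓.
  V = {[N=O]}: π^{-1}(V) = {N, O} ∉ τ ✗.
  V = {[L=M], [N=O]}: π^{-1}(V) = {L, M, N, O} ∉ τ ✗.
  V = {[P]}: π^{-1}(V) = {P} ∈ τ ✓.
  V = {[L=M], [P]}: π^{-1}(V) = {L, M, P} ∈ τ ✓.
  V = {[N=O], [P]}: π^{-1}(V) = {N, O, P} ∉ τ ✗.
  V = {[L=M], [N=O], [P]}: π^{-1}(V) = {L, M, N, O, P} ∈ τ ✓.
Open sets in the quotient: τ_Q = {{}, {[L=M]}, {[P]}, {[L=M], [P]}, {[L=M], [N=O], [P]}} (5 elements).


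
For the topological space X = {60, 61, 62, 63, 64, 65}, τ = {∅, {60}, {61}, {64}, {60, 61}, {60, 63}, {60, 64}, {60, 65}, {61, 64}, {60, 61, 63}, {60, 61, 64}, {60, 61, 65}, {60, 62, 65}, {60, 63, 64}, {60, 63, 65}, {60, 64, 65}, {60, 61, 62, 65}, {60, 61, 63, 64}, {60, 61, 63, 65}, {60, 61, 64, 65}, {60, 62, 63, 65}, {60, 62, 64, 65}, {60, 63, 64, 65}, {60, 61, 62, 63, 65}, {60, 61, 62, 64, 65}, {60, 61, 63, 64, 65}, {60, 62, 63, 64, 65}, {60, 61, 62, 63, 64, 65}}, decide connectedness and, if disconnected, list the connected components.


(X, τ) is disconnected; components = [{61}, {64}, {60, 62, 63, 65}].

Find clopen sets (U ∈ τ with X ∖ U ∈ τ):
  U = ∅, X ∖ U = {60, 61, 62, 63, 64, 65} — both open, so U is clopen.
  U = {61}, X ∖ U = {60, 62, 63, 64, 65} — both open, so U is clopen.
  U = {64}, X ∖ U = {60, 61, 62, 63, 65} — both open, so U is clopen.
  U = {61, 64}, X ∖ U = {60, 62, 63, 65} — both open, so U is clopen.
  U = {60, 62, 63, 65}, X ∖ U = {61, 64} — both open, so U is clopen.
  U = {60, 61, 62, 63, 65}, X ∖ U = {64} — both open, so U is clopen.
  U = {60, 62, 63, 64, 65}, X ∖ U = {61} — both open, so U is clopen.
  U = {60, 61, 62, 63, 64, 65}, X ∖ U = ∅ — both open, so U is clopen.
Nontrivial clopen(s) exist: e.g. {61}. So (X, τ) is disconnected.
Compute connected components by grouping points that agree on all clopens:
  component: {61}
  component: {64}
  component: {60, 62, 63, 65}


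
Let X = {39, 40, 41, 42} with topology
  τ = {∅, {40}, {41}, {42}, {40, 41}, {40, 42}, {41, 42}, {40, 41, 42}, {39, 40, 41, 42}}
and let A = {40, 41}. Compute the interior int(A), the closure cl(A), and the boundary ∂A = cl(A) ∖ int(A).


int(A) = {40, 41}, cl(A) = {39, 40, 41}, ∂A = {39}.

Closed sets in (X, τ) are complements of opens:
  closed(X, τ) = {∅, {39}, {39, 40}, {39, 41}, {39, 42}, {39, 40, 41}, {39, 40, 42}, {39, 41, 42}, {39, 40, 41, 42}}.
int(A) = ⋃ {U ∈ τ : U ⊆ A}. Opens contained in A: ∅, {40}, {41}, {40, 41}.
Taking the union of these: int(A) = {40, 41}.
cl(A) = ⋂ {C closed : A ⊆ C}. Closed sets containing A: {39, 40, 41}, {39, 40, 41, 42}.
Intersecting these: cl(A) = {39, 40, 41}.
∂A = cl(A) ∖ int(A) = {39, 40, 41} ∖ {40, 41} = {39}.


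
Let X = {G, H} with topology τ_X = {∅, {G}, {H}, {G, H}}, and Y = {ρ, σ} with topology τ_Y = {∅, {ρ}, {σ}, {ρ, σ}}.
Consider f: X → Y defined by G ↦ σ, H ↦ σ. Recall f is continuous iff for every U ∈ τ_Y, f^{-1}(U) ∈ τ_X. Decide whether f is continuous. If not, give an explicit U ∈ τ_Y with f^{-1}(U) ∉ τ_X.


f IS continuous.

Compute f^{-1}(U) for each U ∈ τ_Y:
  U = ∅: f^{-1}(U) = ∅ ∈ τ_X ✓.
  U = {ρ}: f^{-1}(U) = ∅ ∈ τ_X ✓.
  U = {σ}: f^{-1}(U) = {G, H} ∈ τ_X ✓.
  U = {ρ, σ}: f^{-1}(U) = {G, H} ∈ τ_X ✓.
Every preimage lies in τ_X, so f IS continuous.


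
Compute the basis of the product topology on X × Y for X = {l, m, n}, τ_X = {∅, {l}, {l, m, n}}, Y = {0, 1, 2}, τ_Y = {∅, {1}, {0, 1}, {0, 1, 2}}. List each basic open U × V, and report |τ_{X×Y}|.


Basis B = {∅ × ∅, {l} × {1}, {l} × {0, 1}, {l} × {0, 1, 2}, {l, m, n} × {1}, {l, m, n} × {0, 1}, {l, m, n} × {0, 1, 2}}; |τ_{X×Y}| = 10.

Enumerate products U × V with U ∈ τ_X, V ∈ τ_Y (deduplicated):
  ∅ × ∅ = {} (∅)
  {l} × {1} = {(l,1)}
  {l} × {0, 1} = {(l,0), (l,1)}
  {l} × {0, 1, 2} = {(l,0), (l,1), (l,2)}
  {l, m, n} × {1} = {(l,1), (m,1), (n,1)}
  {l, m, n} × {0, 1} = {(l,0), (l,1), (m,0), (m,1), (n,0), (n,1)}
  {l, m, n} × {0, 1, 2} = {(l,0), (l,1), (l,2), (m,0), (m,1), (m,2), (n,0), (n,1), (n,2)}
These 7 distinct sets form the basis B.
Close under arbitrary unions to get τ_{X×Y}; counting gives |τ_{X×Y}| = 10.


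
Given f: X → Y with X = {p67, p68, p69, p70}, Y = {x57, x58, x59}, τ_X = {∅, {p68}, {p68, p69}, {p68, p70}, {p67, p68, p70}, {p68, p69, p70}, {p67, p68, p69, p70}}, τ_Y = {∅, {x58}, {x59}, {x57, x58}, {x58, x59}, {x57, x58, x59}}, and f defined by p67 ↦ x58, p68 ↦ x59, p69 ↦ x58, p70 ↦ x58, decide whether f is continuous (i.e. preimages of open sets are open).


f is NOT continuous.

Compute f^{-1}(U) for each U ∈ τ_Y:
  U = ∅: f^{-1}(U) = ∅ ∈ τ_X ✓.
  U = {x58}: f^{-1}(U) = {p67, p69, p70} ∉ τ_X ✗.
  U = {x59}: f^{-1}(U) = {p68} ∈ τ_X ✓.
  U = {x57, x58}: f^{-1}(U) = {p67, p69, p70} ∉ τ_X ✗.
  U = {x58, x59}: f^{-1}(U) = {p67, p68, p69, p70} ∈ τ_X ✓.
  U = {x57, x58, x59}: f^{-1}(U) = {p67, p68, p69, p70} ∈ τ_X ✓.
Found U = {x58} with f^{-1}(U) = {p67, p69, p70} not in τ_X. Therefore f is NOT continuous.


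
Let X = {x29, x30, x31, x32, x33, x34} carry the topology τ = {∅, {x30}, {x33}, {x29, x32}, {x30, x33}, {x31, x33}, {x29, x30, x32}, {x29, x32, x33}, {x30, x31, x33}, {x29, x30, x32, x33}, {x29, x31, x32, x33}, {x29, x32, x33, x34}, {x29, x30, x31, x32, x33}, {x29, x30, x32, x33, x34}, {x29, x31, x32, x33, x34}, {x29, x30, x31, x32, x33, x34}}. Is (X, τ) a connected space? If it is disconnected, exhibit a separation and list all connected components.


(X, τ) is disconnected; components = [{x30}, {x29, x31, x32, x33, x34}].

Find clopen sets (U ∈ τ with X ∖ U ∈ τ):
  U = ∅, X ∖ U = {x29, x30, x31, x32, x33, x34} — both open, so U is clopen.
  U = {x30}, X ∖ U = {x29, x31, x32, x33, x34} — both open, so U is clopen.
  U = {x29, x31, x32, x33, x34}, X ∖ U = {x30} — both open, so U is clopen.
  U = {x29, x30, x31, x32, x33, x34}, X ∖ U = ∅ — both open, so U is clopen.
Nontrivial clopen(s) exist: e.g. {x29, x31, x32, x33, x34}. So (X, τ) is disconnected.
Compute connected components by grouping points that agree on all clopens:
  component: {x30}
  component: {x29, x31, x32, x33, x34}


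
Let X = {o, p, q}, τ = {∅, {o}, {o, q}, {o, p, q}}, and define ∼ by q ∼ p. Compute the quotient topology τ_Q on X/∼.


X/∼ = {[o], [p=q]}; |τ_Q| = 3.

Equivalence classes: [o], [p=q].
Quotient map π: X → X/∼ sends o ↦ [o], p ↦ [p=q], q ↦ [p=q].
For each subset V ⊆ X/∼, compute π^{-1}(V) ⊆ X and check whether π^{-1}(V) ∈ τ. V is open in τ_Q iff π^{-1}(V) ∈ τ.
  V = {}: π^{-1}(V) = ∅ ∈ τ ✓.
  V = {[o]}: π^{-1}(V) = {o} ∈ τ ✓.
  V = {[p=q]}: π^{-1}(V) = {p, q} ∉ τ ✗.
  V = {[o], [p=q]}: π^{-1}(V) = {o, p, q} ∈ τ ✓.
Open sets in the quotient: τ_Q = {{}, {[o]}, {[o], [p=q]}} (3 elements).


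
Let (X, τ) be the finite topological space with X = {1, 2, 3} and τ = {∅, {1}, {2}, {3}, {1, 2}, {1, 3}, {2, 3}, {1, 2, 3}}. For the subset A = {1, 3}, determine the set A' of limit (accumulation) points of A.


A' = ∅

For each x ∈ X, list the open sets U ∈ τ with x ∈ U, then check whether U ∩ (A ∖ {x}) ≠ ∅ for every such U.
  x = 1: open {1} ∋ x has {1} ∩ (A ∖ {1}) = ∅, so x is NOT a limit point.
  x = 2: open {2} ∋ x has {2} ∩ (A ∖ {2}) = ∅, so x is NOT a limit point.
  x = 3: open {3} ∋ x has {3} ∩ (A ∖ {3}) = ∅, so x is NOT a limit point.
Collecting: A' = ∅.


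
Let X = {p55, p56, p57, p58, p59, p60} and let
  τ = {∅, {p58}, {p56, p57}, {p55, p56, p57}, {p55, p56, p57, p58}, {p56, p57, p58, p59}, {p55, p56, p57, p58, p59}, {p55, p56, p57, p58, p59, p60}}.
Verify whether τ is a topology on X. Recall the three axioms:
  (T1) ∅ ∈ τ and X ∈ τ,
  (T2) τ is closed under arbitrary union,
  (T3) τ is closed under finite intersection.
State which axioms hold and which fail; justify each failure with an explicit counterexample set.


τ is NOT a topology on X.

Axiom (T1): ∅ ∈ τ? Yes; X ∈ τ? Yes.
Axiom (T2/T3): check pairwise unions and intersections of members of τ.
Counterexample for (T2): {p58} ∪ {p56, p57} = {p56, p57, p58} ∉ τ. Therefore τ is NOT a topology.


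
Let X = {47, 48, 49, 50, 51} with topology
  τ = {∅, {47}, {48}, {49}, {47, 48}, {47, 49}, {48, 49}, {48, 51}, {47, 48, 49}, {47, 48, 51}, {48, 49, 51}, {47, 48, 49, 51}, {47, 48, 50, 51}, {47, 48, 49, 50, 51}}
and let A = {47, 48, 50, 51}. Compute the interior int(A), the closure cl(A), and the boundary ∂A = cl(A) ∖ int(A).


int(A) = {47, 48, 50, 51}, cl(A) = {47, 48, 50, 51}, ∂A = ∅.

Closed sets in (X, τ) are complements of opens:
  closed(X, τ) = {∅, {49}, {50}, {47, 50}, {49, 50}, {50, 51}, {47, 49, 50}, {47, 50, 51}, {48, 50, 51}, {49, 50, 51}, {47, 48, 50, 51}, {47, 49, 50, 51}, {48, 49, 50, 51}, {47, 48, 49, 50, 51}}.
int(A) = ⋃ {U ∈ τ : U ⊆ A}. Opens contained in A: ∅, {47}, {48}, {47, 48}, {48, 51}, {47, 48, 51}, {47, 48, 50, 51}.
Taking the union of these: int(A) = {47, 48, 50, 51}.
cl(A) = ⋂ {C closed : A ⊆ C}. Closed sets containing A: {47, 48, 50, 51}, {47, 48, 49, 50, 51}.
Intersecting these: cl(A) = {47, 48, 50, 51}.
∂A = cl(A) ∖ int(A) = {47, 48, 50, 51} ∖ {47, 48, 50, 51} = ∅.


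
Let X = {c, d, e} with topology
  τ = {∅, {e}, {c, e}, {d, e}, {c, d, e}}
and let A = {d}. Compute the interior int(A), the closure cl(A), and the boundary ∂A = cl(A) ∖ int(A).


int(A) = ∅, cl(A) = {d}, ∂A = {d}.

Closed sets in (X, τ) are complements of opens:
  closed(X, τ) = {∅, {c}, {d}, {c, d}, {c, d, e}}.
int(A) = ⋃ {U ∈ τ : U ⊆ A}. Opens contained in A: ∅.
Taking the union of these: int(A) = ∅.
cl(A) = ⋂ {C closed : A ⊆ C}. Closed sets containing A: {d}, {c, d}, {c, d, e}.
Intersecting these: cl(A) = {d}.
∂A = cl(A) ∖ int(A) = {d} ∖ ∅ = {d}.
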